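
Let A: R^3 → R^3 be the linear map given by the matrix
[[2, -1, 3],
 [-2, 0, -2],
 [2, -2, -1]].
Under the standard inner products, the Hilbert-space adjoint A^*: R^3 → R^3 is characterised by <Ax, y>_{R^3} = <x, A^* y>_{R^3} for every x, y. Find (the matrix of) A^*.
A^* = A^T =
[[2, -2, 2],
 [-1, 0, -2],
 [3, -2, -1]]

For real matrices with standard dot products, the defining identity <Ax, y> = <x, A^* y> gives (Ax)^T y = x^T (A^*) y, i.e. x^T A^T y = x^T (A^*) y. Since this holds for all x, y, we must have A^* = A^T. Therefore
A^* =
[[2, -2, 2],
 [-1, 0, -2],
 [3, -2, -1]].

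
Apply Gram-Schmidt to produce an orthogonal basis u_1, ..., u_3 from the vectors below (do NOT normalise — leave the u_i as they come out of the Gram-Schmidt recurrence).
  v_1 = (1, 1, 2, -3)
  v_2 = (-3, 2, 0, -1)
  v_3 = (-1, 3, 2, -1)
Orthogonal basis:
  u_1 = (1, 1, 2, -3)
  u_2 = (-47/15, 28/15, -4/15, -3/5)
  u_3 = (42/103, 124/103, 100/103, 122/103)

Apply the Gram-Schmidt recurrence
  u_1 = v_1
  u_i = v_i − Σ_{j<i} ((v_i · u_j) / (u_j · u_j)) · u_j.

Step by step this gives:
  u_1 = (1, 1, 2, -3)
  u_2 = (-47/15, 28/15, -4/15, -3/5)
  u_3 = (42/103, 124/103, 100/103, 122/103)

Orthogonality check:
  u_2 · u_1 = 0 (should be 0)
  u_3 · u_1 = 0 (should be 0)
  u_3 · u_2 = 0 (should be 0)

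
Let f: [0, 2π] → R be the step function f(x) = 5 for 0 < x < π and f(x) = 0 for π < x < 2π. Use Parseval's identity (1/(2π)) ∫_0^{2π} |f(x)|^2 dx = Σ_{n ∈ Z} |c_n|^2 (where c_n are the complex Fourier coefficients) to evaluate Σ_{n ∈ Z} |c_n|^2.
Σ |c_n|^2 = 25/2

Parseval equates the L^2 energy of f (normalised by 1/(2π)) with the ℓ^2 sum of its Fourier coefficients: (1/(2π)) ∫_0^{2π} |f|^2 = Σ |c_n|^2.
Compute the left side: (1/(2π)) [∫_0^π 5^2 dx + ∫_π^{2π} 0^2 dx] = (1/(2π)) · (25π + 0π) = (25 + 0)/2 = 25/2.
So Σ_{n ∈ Z} |c_n|^2 = 25/2.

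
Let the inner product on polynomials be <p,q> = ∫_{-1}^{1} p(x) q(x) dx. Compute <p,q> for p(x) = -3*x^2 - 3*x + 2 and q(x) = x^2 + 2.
<p,q> = 62/15

Expand the product: p(x)·q(x) = -3*x^4 - 3*x^3 - 4*x^2 - 6*x + 4.
∫_{-1}^{1} of each monomial x^k gives [2/(k+1) if k even, 0 if k odd]. Integrating term-by-term (or equivalently evaluating the antiderivative F(x) = -3*x^5/5 - 3*x^4/4 - 4*x^3/3 - 3*x^2 + 4*x at the endpoints):
  F(1) − F(−1) = -101/60 − (-349/60) = 62/15.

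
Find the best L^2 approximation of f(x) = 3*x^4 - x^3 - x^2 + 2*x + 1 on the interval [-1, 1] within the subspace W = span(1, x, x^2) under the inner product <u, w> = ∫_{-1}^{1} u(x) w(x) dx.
g(x) = 11*x^2/7 + 7*x/5 + 26/35

The best approximation g ∈ W is the orthogonal projection of f onto W. Writing g = a_0 + a_1 x + a_2 x^2, the coefficients solve the normal equations G · a = b where
  G_{ij} = <φ_i, φ_j> and b_i = <f, φ_i>, with φ_0 = 1, φ_1 = x, φ_2 = x^2.
G =
  [2, 0, 2/3]
  [0, 2/3, 0]
  [2/3, 0, 2/5],
b = (38/15, 14/15, 118/105).
Solving gives a_0 = 26/35, a_1 = 7/5, a_2 = 11/7, so
  g(x) = 11*x^2/7 + 7*x/5 + 26/35.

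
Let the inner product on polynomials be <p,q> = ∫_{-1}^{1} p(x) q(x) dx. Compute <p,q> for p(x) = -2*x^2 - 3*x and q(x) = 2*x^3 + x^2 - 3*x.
<p,q> = 14/5

Expand the product: p(x)·q(x) = -4*x^5 - 8*x^4 + 3*x^3 + 9*x^2.
∫_{-1}^{1} of each monomial x^k gives [2/(k+1) if k even, 0 if k odd]. Integrating term-by-term (or equivalently evaluating the antiderivative F(x) = -2*x^6/3 - 8*x^5/5 + 3*x^4/4 + 3*x^3 at the endpoints):
  F(1) − F(−1) = 89/60 − (-79/60) = 14/5.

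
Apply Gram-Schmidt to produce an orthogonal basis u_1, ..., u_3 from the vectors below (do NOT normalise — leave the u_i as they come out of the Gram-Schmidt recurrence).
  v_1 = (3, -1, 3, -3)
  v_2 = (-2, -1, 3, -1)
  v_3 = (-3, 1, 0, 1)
Orthogonal basis:
  u_1 = (3, -1, 3, -3)
  u_2 = (-11/4, -3/4, 9/4, -1/4)
  u_3 = (-38/371, 351/371, 60/371, -95/371)

Apply the Gram-Schmidt recurrence
  u_1 = v_1
  u_i = v_i − Σ_{j<i} ((v_i · u_j) / (u_j · u_j)) · u_j.

Step by step this gives:
  u_1 = (3, -1, 3, -3)
  u_2 = (-11/4, -3/4, 9/4, -1/4)
  u_3 = (-38/371, 351/371, 60/371, -95/371)

Orthogonality check:
  u_2 · u_1 = 0 (should be 0)
  u_3 · u_1 = 0 (should be 0)
  u_3 · u_2 = 0 (should be 0)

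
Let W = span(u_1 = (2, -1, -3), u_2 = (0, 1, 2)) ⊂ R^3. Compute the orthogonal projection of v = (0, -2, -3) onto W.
proj_W(v) = (-2/21, -34/21, -67/21)

Set up U = [u_1 | ... | u_2] ∈ R^(3×2). The projector onto W = col(U) is P = U (U^T U)^(-1) U^T.
Compute U^T U =
  [14, -7]
  [-7, 5],
and U^T v = (11, -8).
Solve U^T U · c = U^T v for the coefficients: c = (-1/21, -5/3). The projection is proj_W(v) = U c.
Check: (v - proj_W(v)) · u_1 = 0  (should be 0).
Check: (v - proj_W(v)) · u_2 = 0  (should be 0).
Result: proj_W(v) = (-2/21, -34/21, -67/21).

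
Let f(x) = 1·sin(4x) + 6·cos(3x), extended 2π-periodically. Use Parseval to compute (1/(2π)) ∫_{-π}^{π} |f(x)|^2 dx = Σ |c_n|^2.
Σ |c_n|^2 = 37/2

Expand |f|^2 and use orthogonality of {sin(nx), cos(mx)} on [-π, π]:
  ∫_{-π}^{π} sin(nx)^2 dx = π, ∫ cos(mx)^2 dx = π, and cross terms integrate to 0.
So ∫_{-π}^{π} f(x)^2 dx = 1^2 · π + 6^2 · π = (1 + 36)π.
Divide by 2π: (1 + 36)/2 = 37/2.
By Parseval, this equals Σ |c_n|^2.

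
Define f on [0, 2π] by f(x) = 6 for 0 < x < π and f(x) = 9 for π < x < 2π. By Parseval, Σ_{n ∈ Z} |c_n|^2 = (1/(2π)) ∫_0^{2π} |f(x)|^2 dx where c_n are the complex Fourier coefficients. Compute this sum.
Σ |c_n|^2 = 117/2

Parseval equates the L^2 energy of f (normalised by 1/(2π)) with the ℓ^2 sum of its Fourier coefficients: (1/(2π)) ∫_0^{2π} |f|^2 = Σ |c_n|^2.
Compute the left side: (1/(2π)) [∫_0^π 6^2 dx + ∫_π^{2π} 9^2 dx] = (1/(2π)) · (36π + 81π) = (36 + 81)/2 = 117/2.
So Σ_{n ∈ Z} |c_n|^2 = 117/2.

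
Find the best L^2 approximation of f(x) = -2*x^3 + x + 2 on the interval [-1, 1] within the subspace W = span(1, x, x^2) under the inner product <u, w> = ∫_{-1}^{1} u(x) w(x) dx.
g(x) = 2 - x/5

The best approximation g ∈ W is the orthogonal projection of f onto W. Writing g = a_0 + a_1 x + a_2 x^2, the coefficients solve the normal equations G · a = b where
  G_{ij} = <φ_i, φ_j> and b_i = <f, φ_i>, with φ_0 = 1, φ_1 = x, φ_2 = x^2.
G =
  [2, 0, 2/3]
  [0, 2/3, 0]
  [2/3, 0, 2/5],
b = (4, -2/15, 4/3).
Solving gives a_0 = 2, a_1 = -1/5, a_2 = 0, so
  g(x) = 2 - x/5.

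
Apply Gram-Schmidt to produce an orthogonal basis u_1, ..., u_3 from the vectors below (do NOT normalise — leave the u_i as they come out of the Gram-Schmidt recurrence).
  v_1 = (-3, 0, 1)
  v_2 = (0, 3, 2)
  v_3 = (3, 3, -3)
Orthogonal basis:
  u_1 = (-3, 0, 1)
  u_2 = (3/5, 3, 9/5)
  u_3 = (-6/7, 12/7, -18/7)

Apply the Gram-Schmidt recurrence
  u_1 = v_1
  u_i = v_i − Σ_{j<i} ((v_i · u_j) / (u_j · u_j)) · u_j.

Step by step this gives:
  u_1 = (-3, 0, 1)
  u_2 = (3/5, 3, 9/5)
  u_3 = (-6/7, 12/7, -18/7)

Orthogonality check:
  u_2 · u_1 = 0 (should be 0)
  u_3 · u_1 = 0 (should be 0)
  u_3 · u_2 = 0 (should be 0)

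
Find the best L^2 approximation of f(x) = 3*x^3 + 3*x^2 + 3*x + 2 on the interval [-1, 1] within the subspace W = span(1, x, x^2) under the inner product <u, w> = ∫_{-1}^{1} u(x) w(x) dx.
g(x) = 3*x^2 + 24*x/5 + 2

The best approximation g ∈ W is the orthogonal projection of f onto W. Writing g = a_0 + a_1 x + a_2 x^2, the coefficients solve the normal equations G · a = b where
  G_{ij} = <φ_i, φ_j> and b_i = <f, φ_i>, with φ_0 = 1, φ_1 = x, φ_2 = x^2.
G =
  [2, 0, 2/3]
  [0, 2/3, 0]
  [2/3, 0, 2/5],
b = (6, 16/5, 38/15).
Solving gives a_0 = 2, a_1 = 24/5, a_2 = 3, so
  g(x) = 3*x^2 + 24*x/5 + 2.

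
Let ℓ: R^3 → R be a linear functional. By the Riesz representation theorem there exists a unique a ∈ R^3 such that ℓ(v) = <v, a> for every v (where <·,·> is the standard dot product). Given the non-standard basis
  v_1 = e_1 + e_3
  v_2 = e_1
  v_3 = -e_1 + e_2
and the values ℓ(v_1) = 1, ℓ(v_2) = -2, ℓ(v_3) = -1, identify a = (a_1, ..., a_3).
a = (-2, -3, 3)

Write a = (a_1, ..., a_3) in the standard basis. For each basis vector v_i, ℓ(v_i) = <v_i, a> is a linear equation in the a_j's. Collect the n equations into a matrix system V a = ℓ, where row i of V is v_i (expressed in the standard basis). Since V is invertible (lower-triangular with 1s on the diagonal, up to permutation), solve by back-substitution:
  V =
[[1, 0, 1],
 [1, 0, 0],
 [-1, 1, 0]]
  V a = (1, -2, -1)
Solving gives a = (-2, -3, 3).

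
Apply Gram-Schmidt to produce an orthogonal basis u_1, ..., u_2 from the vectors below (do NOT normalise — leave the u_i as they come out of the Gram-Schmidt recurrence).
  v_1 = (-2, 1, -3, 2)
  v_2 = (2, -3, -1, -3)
Orthogonal basis:
  u_1 = (-2, 1, -3, 2)
  u_2 = (8/9, -22/9, -8/3, -17/9)

Apply the Gram-Schmidt recurrence
  u_1 = v_1
  u_i = v_i − Σ_{j<i} ((v_i · u_j) / (u_j · u_j)) · u_j.

Step by step this gives:
  u_1 = (-2, 1, -3, 2)
  u_2 = (8/9, -22/9, -8/3, -17/9)

Orthogonality check:
  u_2 · u_1 = 0 (should be 0)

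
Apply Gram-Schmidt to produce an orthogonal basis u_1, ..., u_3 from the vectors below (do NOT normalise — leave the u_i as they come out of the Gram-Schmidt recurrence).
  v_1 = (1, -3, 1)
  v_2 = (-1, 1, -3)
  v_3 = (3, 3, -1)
Orthogonal basis:
  u_1 = (1, -3, 1)
  u_2 = (-4/11, -10/11, -26/11)
  u_3 = (32/9, 8/9, -8/9)

Apply the Gram-Schmidt recurrence
  u_1 = v_1
  u_i = v_i − Σ_{j<i} ((v_i · u_j) / (u_j · u_j)) · u_j.

Step by step this gives:
  u_1 = (1, -3, 1)
  u_2 = (-4/11, -10/11, -26/11)
  u_3 = (32/9, 8/9, -8/9)

Orthogonality check:
  u_2 · u_1 = 0 (should be 0)
  u_3 · u_1 = 0 (should be 0)
  u_3 · u_2 = 0 (should be 0)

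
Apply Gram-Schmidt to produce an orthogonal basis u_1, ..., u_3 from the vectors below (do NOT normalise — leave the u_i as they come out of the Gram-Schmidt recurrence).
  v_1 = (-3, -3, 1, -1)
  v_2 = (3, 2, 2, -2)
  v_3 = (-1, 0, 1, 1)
Orthogonal basis:
  u_1 = (-3, -3, 1, -1)
  u_2 = (27/20, 7/20, 51/20, -51/20)
  u_3 = (-128/299, 144/299, 323/299, 275/299)

Apply the Gram-Schmidt recurrence
  u_1 = v_1
  u_i = v_i − Σ_{j<i} ((v_i · u_j) / (u_j · u_j)) · u_j.

Step by step this gives:
  u_1 = (-3, -3, 1, -1)
  u_2 = (27/20, 7/20, 51/20, -51/20)
  u_3 = (-128/299, 144/299, 323/299, 275/299)

Orthogonality check:
  u_2 · u_1 = 0 (should be 0)
  u_3 · u_1 = 0 (should be 0)
  u_3 · u_2 = 0 (should be 0)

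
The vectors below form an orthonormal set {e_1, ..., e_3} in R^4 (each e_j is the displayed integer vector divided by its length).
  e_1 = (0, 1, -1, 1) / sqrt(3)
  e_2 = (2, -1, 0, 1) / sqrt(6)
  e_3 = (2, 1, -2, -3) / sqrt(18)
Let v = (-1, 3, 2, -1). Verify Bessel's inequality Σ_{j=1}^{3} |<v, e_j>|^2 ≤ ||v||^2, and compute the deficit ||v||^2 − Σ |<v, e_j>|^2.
Σ |<v, e_j>|^2 = 6; ||v||^2 = 15; deficit = 9

Write each e_j = u_j / sqrt(<u_j, u_j>) where u_j is the displayed integer vector. Then <v, e_j> = <v, u_j> / sqrt(<u_j, u_j>), so |<v, e_j>|^2 = <v, u_j>^2 / <u_j, u_j>.
Coefficients: <v, e_1> = 0/sqrt(3), <v, e_2> = -6/sqrt(6), <v, e_3> = 0/sqrt(18).
Square and sum: Σ |<v, e_j>|^2 = 6.
Compute ||v||^2 = v·v = 15.
Deficit = 15 − 6 = 9 ≥ 0, confirming Bessel's inequality. (The deficit equals ||v − Σ <v,e_j> e_j||^2, the squared distance from v to span{e_j}.)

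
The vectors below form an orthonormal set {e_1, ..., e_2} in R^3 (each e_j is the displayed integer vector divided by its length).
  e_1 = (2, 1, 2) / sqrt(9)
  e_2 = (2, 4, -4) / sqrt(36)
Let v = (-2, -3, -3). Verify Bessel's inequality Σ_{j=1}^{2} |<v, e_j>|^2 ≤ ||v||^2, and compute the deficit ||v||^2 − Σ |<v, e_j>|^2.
Σ |<v, e_j>|^2 = 173/9; ||v||^2 = 22; deficit = 25/9

Write each e_j = u_j / sqrt(<u_j, u_j>) where u_j is the displayed integer vector. Then <v, e_j> = <v, u_j> / sqrt(<u_j, u_j>), so |<v, e_j>|^2 = <v, u_j>^2 / <u_j, u_j>.
Coefficients: <v, e_1> = -13/sqrt(9), <v, e_2> = -4/sqrt(36).
Square and sum: Σ |<v, e_j>|^2 = 173/9.
Compute ||v||^2 = v·v = 22.
Deficit = 22 − 173/9 = 25/9 ≥ 0, confirming Bessel's inequality. (The deficit equals ||v − Σ <v,e_j> e_j||^2, the squared distance from v to span{e_j}.)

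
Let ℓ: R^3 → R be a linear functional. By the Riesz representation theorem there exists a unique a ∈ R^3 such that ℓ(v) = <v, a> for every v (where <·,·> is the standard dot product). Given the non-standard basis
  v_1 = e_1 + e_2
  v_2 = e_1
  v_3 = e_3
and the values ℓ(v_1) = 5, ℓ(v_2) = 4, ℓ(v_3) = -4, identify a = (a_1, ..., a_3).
a = (4, 1, -4)

Write a = (a_1, ..., a_3) in the standard basis. For each basis vector v_i, ℓ(v_i) = <v_i, a> is a linear equation in the a_j's. Collect the n equations into a matrix system V a = ℓ, where row i of V is v_i (expressed in the standard basis). Since V is invertible (lower-triangular with 1s on the diagonal, up to permutation), solve by back-substitution:
  V =
[[1, 1, 0],
 [1, 0, 0],
 [0, 0, 1]]
  V a = (5, 4, -4)
Solving gives a = (4, 1, -4).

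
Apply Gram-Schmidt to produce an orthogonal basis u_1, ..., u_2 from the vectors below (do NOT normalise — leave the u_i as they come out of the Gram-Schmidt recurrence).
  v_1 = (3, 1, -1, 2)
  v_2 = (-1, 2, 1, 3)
Orthogonal basis:
  u_1 = (3, 1, -1, 2)
  u_2 = (-9/5, 26/15, 19/15, 37/15)

Apply the Gram-Schmidt recurrence
  u_1 = v_1
  u_i = v_i − Σ_{j<i} ((v_i · u_j) / (u_j · u_j)) · u_j.

Step by step this gives:
  u_1 = (3, 1, -1, 2)
  u_2 = (-9/5, 26/15, 19/15, 37/15)

Orthogonality check:
  u_2 · u_1 = 0 (should be 0)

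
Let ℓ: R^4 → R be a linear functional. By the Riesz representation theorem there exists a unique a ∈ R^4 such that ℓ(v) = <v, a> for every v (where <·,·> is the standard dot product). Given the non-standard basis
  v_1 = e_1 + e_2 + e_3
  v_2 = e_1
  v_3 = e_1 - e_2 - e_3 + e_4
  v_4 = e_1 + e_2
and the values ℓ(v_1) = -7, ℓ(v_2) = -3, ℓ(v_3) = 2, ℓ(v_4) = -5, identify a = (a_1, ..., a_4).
a = (-3, -2, -2, 1)

Write a = (a_1, ..., a_4) in the standard basis. For each basis vector v_i, ℓ(v_i) = <v_i, a> is a linear equation in the a_j's. Collect the n equations into a matrix system V a = ℓ, where row i of V is v_i (expressed in the standard basis). Since V is invertible (lower-triangular with 1s on the diagonal, up to permutation), solve by back-substitution:
  V =
[[1, 1, 1, 0],
 [1, 0, 0, 0],
 [1, -1, -1, 1],
 [1, 1, 0, 0]]
  V a = (-7, -3, 2, -5)
Solving gives a = (-3, -2, -2, 1).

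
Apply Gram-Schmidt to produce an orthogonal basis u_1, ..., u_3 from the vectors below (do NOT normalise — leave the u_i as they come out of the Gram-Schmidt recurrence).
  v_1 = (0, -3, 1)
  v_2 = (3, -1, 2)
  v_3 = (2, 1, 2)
Orthogonal basis:
  u_1 = (0, -3, 1)
  u_2 = (3, 1/2, 3/2)
  u_3 = (-11/23, 33/115, 99/115)

Apply the Gram-Schmidt recurrence
  u_1 = v_1
  u_i = v_i − Σ_{j<i} ((v_i · u_j) / (u_j · u_j)) · u_j.

Step by step this gives:
  u_1 = (0, -3, 1)
  u_2 = (3, 1/2, 3/2)
  u_3 = (-11/23, 33/115, 99/115)

Orthogonality check:
  u_2 · u_1 = 0 (should be 0)
  u_3 · u_1 = 0 (should be 0)
  u_3 · u_2 = 0 (should be 0)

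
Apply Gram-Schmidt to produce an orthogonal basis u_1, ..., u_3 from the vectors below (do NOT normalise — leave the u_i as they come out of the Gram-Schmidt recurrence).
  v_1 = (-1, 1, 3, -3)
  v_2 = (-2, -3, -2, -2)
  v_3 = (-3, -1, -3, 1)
Orthogonal basis:
  u_1 = (-1, 1, 3, -3)
  u_2 = (-41/20, -59/20, -37/20, -43/20)
  u_3 = (-954/419, 528/419, -166/419, 328/419)

Apply the Gram-Schmidt recurrence
  u_1 = v_1
  u_i = v_i − Σ_{j<i} ((v_i · u_j) / (u_j · u_j)) · u_j.

Step by step this gives:
  u_1 = (-1, 1, 3, -3)
  u_2 = (-41/20, -59/20, -37/20, -43/20)
  u_3 = (-954/419, 528/419, -166/419, 328/419)

Orthogonality check:
  u_2 · u_1 = 0 (should be 0)
  u_3 · u_1 = 0 (should be 0)
  u_3 · u_2 = 0 (should be 0)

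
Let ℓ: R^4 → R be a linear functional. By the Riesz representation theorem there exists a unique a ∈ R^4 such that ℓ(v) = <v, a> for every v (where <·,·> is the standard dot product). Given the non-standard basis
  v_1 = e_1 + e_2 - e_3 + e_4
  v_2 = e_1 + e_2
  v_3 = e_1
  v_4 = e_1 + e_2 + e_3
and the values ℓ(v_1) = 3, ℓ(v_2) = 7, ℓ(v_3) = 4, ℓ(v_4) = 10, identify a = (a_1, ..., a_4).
a = (4, 3, 3, -1)

Write a = (a_1, ..., a_4) in the standard basis. For each basis vector v_i, ℓ(v_i) = <v_i, a> is a linear equation in the a_j's. Collect the n equations into a matrix system V a = ℓ, where row i of V is v_i (expressed in the standard basis). Since V is invertible (lower-triangular with 1s on the diagonal, up to permutation), solve by back-substitution:
  V =
[[1, 1, -1, 1],
 [1, 1, 0, 0],
 [1, 0, 0, 0],
 [1, 1, 1, 0]]
  V a = (3, 7, 4, 10)
Solving gives a = (4, 3, 3, -1).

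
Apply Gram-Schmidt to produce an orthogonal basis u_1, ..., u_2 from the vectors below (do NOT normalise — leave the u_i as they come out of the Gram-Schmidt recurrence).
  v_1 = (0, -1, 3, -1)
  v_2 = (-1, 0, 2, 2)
Orthogonal basis:
  u_1 = (0, -1, 3, -1)
  u_2 = (-1, 4/11, 10/11, 26/11)

Apply the Gram-Schmidt recurrence
  u_1 = v_1
  u_i = v_i − Σ_{j<i} ((v_i · u_j) / (u_j · u_j)) · u_j.

Step by step this gives:
  u_1 = (0, -1, 3, -1)
  u_2 = (-1, 4/11, 10/11, 26/11)

Orthogonality check:
  u_2 · u_1 = 0 (should be 0)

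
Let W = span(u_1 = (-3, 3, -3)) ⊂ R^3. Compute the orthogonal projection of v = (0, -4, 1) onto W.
proj_W(v) = (5/3, -5/3, 5/3)

Set up U = [u_1 | ... | u_1] ∈ R^(3×1). The projector onto W = col(U) is P = U (U^T U)^(-1) U^T.
Compute U^T U =
  [27],
and U^T v = (-15).
Solve U^T U · c = U^T v for the coefficients: c = (-5/9). The projection is proj_W(v) = U c.
Check: (v - proj_W(v)) · u_1 = 0  (should be 0).
Result: proj_W(v) = (5/3, -5/3, 5/3).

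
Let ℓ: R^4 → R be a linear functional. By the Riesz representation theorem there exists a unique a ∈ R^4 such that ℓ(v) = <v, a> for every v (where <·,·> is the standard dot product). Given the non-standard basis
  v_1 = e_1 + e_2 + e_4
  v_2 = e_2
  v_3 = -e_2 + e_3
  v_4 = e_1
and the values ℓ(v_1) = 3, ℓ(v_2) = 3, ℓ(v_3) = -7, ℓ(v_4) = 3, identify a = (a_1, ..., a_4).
a = (3, 3, -4, -3)

Write a = (a_1, ..., a_4) in the standard basis. For each basis vector v_i, ℓ(v_i) = <v_i, a> is a linear equation in the a_j's. Collect the n equations into a matrix system V a = ℓ, where row i of V is v_i (expressed in the standard basis). Since V is invertible (lower-triangular with 1s on the diagonal, up to permutation), solve by back-substitution:
  V =
[[1, 1, 0, 1],
 [0, 1, 0, 0],
 [0, -1, 1, 0],
 [1, 0, 0, 0]]
  V a = (3, 3, -7, 3)
Solving gives a = (3, 3, -4, -3).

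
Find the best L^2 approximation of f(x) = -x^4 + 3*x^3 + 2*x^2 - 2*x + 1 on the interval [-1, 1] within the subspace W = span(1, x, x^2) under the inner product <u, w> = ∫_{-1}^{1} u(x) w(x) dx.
g(x) = 8*x^2/7 - x/5 + 38/35

The best approximation g ∈ W is the orthogonal projection of f onto W. Writing g = a_0 + a_1 x + a_2 x^2, the coefficients solve the normal equations G · a = b where
  G_{ij} = <φ_i, φ_j> and b_i = <f, φ_i>, with φ_0 = 1, φ_1 = x, φ_2 = x^2.
G =
  [2, 0, 2/3]
  [0, 2/3, 0]
  [2/3, 0, 2/5],
b = (44/15, -2/15, 124/105).
Solving gives a_0 = 38/35, a_1 = -1/5, a_2 = 8/7, so
  g(x) = 8*x^2/7 - x/5 + 38/35.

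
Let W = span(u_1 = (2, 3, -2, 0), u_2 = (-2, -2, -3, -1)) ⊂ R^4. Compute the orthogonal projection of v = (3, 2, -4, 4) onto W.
proj_W(v) = (306/145, 482/145, -421/145, -23/145)

Set up U = [u_1 | ... | u_2] ∈ R^(4×2). The projector onto W = col(U) is P = U (U^T U)^(-1) U^T.
Compute U^T U =
  [17, -4]
  [-4, 18],
and U^T v = (20, -2).
Solve U^T U · c = U^T v for the coefficients: c = (176/145, 23/145). The projection is proj_W(v) = U c.
Check: (v - proj_W(v)) · u_1 = 0  (should be 0).
Check: (v - proj_W(v)) · u_2 = 0  (should be 0).
Result: proj_W(v) = (306/145, 482/145, -421/145, -23/145).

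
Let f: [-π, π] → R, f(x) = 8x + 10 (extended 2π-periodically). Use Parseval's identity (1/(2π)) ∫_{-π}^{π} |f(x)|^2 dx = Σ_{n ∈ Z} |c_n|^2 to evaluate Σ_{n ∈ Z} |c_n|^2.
Σ |c_n|^2 = 64π^2/3 + 100

Expand and integrate term by term over [-π, π]:
  ∫ (8x)^2 dx = 64·(2π^3/3); ∫ 2·8·(10)·x dx = 0 (odd integrand); ∫ 10^2 dx = 100·2π.
So (1/(2π)) ∫_{-π}^{π} (8x + 10)^2 dx = 64π^2/3 + 100 = 64π^2/3 + 100.
Parseval ⇒ Σ |c_n|^2 = 64π^2/3 + 100.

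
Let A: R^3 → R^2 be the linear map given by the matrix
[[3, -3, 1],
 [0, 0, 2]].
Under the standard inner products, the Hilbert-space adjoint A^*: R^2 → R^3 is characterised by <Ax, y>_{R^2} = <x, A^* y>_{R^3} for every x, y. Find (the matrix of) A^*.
A^* = A^T =
[[3, 0],
 [-3, 0],
 [1, 2]]

For real matrices with standard dot products, the defining identity <Ax, y> = <x, A^* y> gives (Ax)^T y = x^T (A^*) y, i.e. x^T A^T y = x^T (A^*) y. Since this holds for all x, y, we must have A^* = A^T. Therefore
A^* =
[[3, 0],
 [-3, 0],
 [1, 2]].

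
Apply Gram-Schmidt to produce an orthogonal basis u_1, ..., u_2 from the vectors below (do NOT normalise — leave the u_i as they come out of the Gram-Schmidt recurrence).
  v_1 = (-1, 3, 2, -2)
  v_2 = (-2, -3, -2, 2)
Orthogonal basis:
  u_1 = (-1, 3, 2, -2)
  u_2 = (-17/6, -1/2, -1/3, 1/3)

Apply the Gram-Schmidt recurrence
  u_1 = v_1
  u_i = v_i − Σ_{j<i} ((v_i · u_j) / (u_j · u_j)) · u_j.

Step by step this gives:
  u_1 = (-1, 3, 2, -2)
  u_2 = (-17/6, -1/2, -1/3, 1/3)

Orthogonality check:
  u_2 · u_1 = 0 (should be 0)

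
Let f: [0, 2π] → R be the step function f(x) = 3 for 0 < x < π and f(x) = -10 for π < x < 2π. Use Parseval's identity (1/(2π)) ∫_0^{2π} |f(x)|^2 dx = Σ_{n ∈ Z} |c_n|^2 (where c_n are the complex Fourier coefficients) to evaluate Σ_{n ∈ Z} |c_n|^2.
Σ |c_n|^2 = 109/2

Parseval equates the L^2 energy of f (normalised by 1/(2π)) with the ℓ^2 sum of its Fourier coefficients: (1/(2π)) ∫_0^{2π} |f|^2 = Σ |c_n|^2.
Compute the left side: (1/(2π)) [∫_0^π 3^2 dx + ∫_π^{2π} (-10)^2 dx] = (1/(2π)) · (9π + 100π) = (9 + 100)/2 = 109/2.
So Σ_{n ∈ Z} |c_n|^2 = 109/2.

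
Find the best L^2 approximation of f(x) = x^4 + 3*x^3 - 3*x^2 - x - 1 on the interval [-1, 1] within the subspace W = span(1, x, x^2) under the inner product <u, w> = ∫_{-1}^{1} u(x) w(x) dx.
g(x) = -15*x^2/7 + 4*x/5 - 38/35

The best approximation g ∈ W is the orthogonal projection of f onto W. Writing g = a_0 + a_1 x + a_2 x^2, the coefficients solve the normal equations G · a = b where
  G_{ij} = <φ_i, φ_j> and b_i = <f, φ_i>, with φ_0 = 1, φ_1 = x, φ_2 = x^2.
G =
  [2, 0, 2/3]
  [0, 2/3, 0]
  [2/3, 0, 2/5],
b = (-18/5, 8/15, -166/105).
Solving gives a_0 = -38/35, a_1 = 4/5, a_2 = -15/7, so
  g(x) = -15*x^2/7 + 4*x/5 - 38/35.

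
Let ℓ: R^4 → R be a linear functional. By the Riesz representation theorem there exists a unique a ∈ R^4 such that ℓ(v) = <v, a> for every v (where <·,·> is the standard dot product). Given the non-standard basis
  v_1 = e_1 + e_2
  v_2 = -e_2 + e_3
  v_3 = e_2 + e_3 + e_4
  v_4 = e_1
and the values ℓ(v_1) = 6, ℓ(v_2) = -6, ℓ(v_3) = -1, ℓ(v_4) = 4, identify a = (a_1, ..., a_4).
a = (4, 2, -4, 1)

Write a = (a_1, ..., a_4) in the standard basis. For each basis vector v_i, ℓ(v_i) = <v_i, a> is a linear equation in the a_j's. Collect the n equations into a matrix system V a = ℓ, where row i of V is v_i (expressed in the standard basis). Since V is invertible (lower-triangular with 1s on the diagonal, up to permutation), solve by back-substitution:
  V =
[[1, 1, 0, 0],
 [0, -1, 1, 0],
 [0, 1, 1, 1],
 [1, 0, 0, 0]]
  V a = (6, -6, -1, 4)
Solving gives a = (4, 2, -4, 1).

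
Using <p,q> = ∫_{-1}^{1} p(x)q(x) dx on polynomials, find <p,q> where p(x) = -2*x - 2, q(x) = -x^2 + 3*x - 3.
<p,q> = 28/3

Expand the product: p(x)·q(x) = 2*x^3 - 4*x^2 + 6.
∫_{-1}^{1} of each monomial x^k gives [2/(k+1) if k even, 0 if k odd]. Integrating term-by-term (or equivalently evaluating the antiderivative F(x) = x^4/2 - 4*x^3/3 + 6*x at the endpoints):
  F(1) − F(−1) = 31/6 − (-25/6) = 28/3.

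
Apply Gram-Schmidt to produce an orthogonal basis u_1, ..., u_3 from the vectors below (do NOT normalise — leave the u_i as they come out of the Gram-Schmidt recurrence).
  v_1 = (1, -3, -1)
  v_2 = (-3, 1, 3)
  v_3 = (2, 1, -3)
Orthogonal basis:
  u_1 = (1, -3, -1)
  u_2 = (-24/11, -16/11, 24/11)
  u_3 = (-1/2, 0, -1/2)

Apply the Gram-Schmidt recurrence
  u_1 = v_1
  u_i = v_i − Σ_{j<i} ((v_i · u_j) / (u_j · u_j)) · u_j.

Step by step this gives:
  u_1 = (1, -3, -1)
  u_2 = (-24/11, -16/11, 24/11)
  u_3 = (-1/2, 0, -1/2)

Orthogonality check:
  u_2 · u_1 = 0 (should be 0)
  u_3 · u_1 = 0 (should be 0)
  u_3 · u_2 = 0 (should be 0)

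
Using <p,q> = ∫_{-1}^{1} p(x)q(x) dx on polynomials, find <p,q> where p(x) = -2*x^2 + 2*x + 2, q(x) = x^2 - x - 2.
<p,q> = -92/15

Expand the product: p(x)·q(x) = -2*x^4 + 4*x^3 + 4*x^2 - 6*x - 4.
∫_{-1}^{1} of each monomial x^k gives [2/(k+1) if k even, 0 if k odd]. Integrating term-by-term (or equivalently evaluating the antiderivative F(x) = -2*x^5/5 + x^4 + 4*x^3/3 - 3*x^2 - 4*x at the endpoints):
  F(1) − F(−1) = -76/15 − (16/15) = -92/15.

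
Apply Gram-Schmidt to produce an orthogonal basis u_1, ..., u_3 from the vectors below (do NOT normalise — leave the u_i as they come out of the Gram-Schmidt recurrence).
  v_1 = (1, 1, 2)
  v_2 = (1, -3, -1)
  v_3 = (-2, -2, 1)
Orthogonal basis:
  u_1 = (1, 1, 2)
  u_2 = (5/3, -7/3, 1/3)
  u_3 = (-2, -6/5, 8/5)

Apply the Gram-Schmidt recurrence
  u_1 = v_1
  u_i = v_i − Σ_{j<i} ((v_i · u_j) / (u_j · u_j)) · u_j.

Step by step this gives:
  u_1 = (1, 1, 2)
  u_2 = (5/3, -7/3, 1/3)
  u_3 = (-2, -6/5, 8/5)

Orthogonality check:
  u_2 · u_1 = 0 (should be 0)
  u_3 · u_1 = 0 (should be 0)
  u_3 · u_2 = 0 (should be 0)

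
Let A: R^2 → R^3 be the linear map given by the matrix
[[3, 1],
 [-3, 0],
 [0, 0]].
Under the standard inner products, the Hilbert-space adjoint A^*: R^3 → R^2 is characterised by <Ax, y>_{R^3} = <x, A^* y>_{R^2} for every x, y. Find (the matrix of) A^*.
A^* = A^T =
[[3, -3, 0],
 [1, 0, 0]]

For real matrices with standard dot products, the defining identity <Ax, y> = <x, A^* y> gives (Ax)^T y = x^T (A^*) y, i.e. x^T A^T y = x^T (A^*) y. Since this holds for all x, y, we must have A^* = A^T. Therefore
A^* =
[[3, -3, 0],
 [1, 0, 0]].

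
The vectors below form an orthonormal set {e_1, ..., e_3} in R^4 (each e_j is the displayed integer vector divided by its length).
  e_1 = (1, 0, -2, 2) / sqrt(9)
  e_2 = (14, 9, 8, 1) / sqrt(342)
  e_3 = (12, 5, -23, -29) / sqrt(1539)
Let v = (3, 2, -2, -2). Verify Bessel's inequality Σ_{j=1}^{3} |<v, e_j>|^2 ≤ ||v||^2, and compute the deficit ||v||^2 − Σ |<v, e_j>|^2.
Σ |<v, e_j>|^2 = 187/9; ||v||^2 = 21; deficit = 2/9

Write each e_j = u_j / sqrt(<u_j, u_j>) where u_j is the displayed integer vector. Then <v, e_j> = <v, u_j> / sqrt(<u_j, u_j>), so |<v, e_j>|^2 = <v, u_j>^2 / <u_j, u_j>.
Coefficients: <v, e_1> = 3/sqrt(9), <v, e_2> = 42/sqrt(342), <v, e_3> = 150/sqrt(1539).
Square and sum: Σ |<v, e_j>|^2 = 187/9.
Compute ||v||^2 = v·v = 21.
Deficit = 21 − 187/9 = 2/9 ≥ 0, confirming Bessel's inequality. (The deficit equals ||v − Σ <v,e_j> e_j||^2, the squared distance from v to span{e_j}.)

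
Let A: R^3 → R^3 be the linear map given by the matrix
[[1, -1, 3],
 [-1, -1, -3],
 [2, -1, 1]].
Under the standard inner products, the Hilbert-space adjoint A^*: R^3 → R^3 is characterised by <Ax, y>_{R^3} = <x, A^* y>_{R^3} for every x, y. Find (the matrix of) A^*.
A^* = A^T =
[[1, -1, 2],
 [-1, -1, -1],
 [3, -3, 1]]

For real matrices with standard dot products, the defining identity <Ax, y> = <x, A^* y> gives (Ax)^T y = x^T (A^*) y, i.e. x^T A^T y = x^T (A^*) y. Since this holds for all x, y, we must have A^* = A^T. Therefore
A^* =
[[1, -1, 2],
 [-1, -1, -1],
 [3, -3, 1]].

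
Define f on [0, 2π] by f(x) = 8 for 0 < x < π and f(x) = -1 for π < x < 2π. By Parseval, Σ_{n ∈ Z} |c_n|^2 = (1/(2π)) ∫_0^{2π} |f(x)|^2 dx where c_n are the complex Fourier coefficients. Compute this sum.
Σ |c_n|^2 = 65/2

Parseval equates the L^2 energy of f (normalised by 1/(2π)) with the ℓ^2 sum of its Fourier coefficients: (1/(2π)) ∫_0^{2π} |f|^2 = Σ |c_n|^2.
Compute the left side: (1/(2π)) [∫_0^π 8^2 dx + ∫_π^{2π} (-1)^2 dx] = (1/(2π)) · (64π + 1π) = (64 + 1)/2 = 65/2.
So Σ_{n ∈ Z} |c_n|^2 = 65/2.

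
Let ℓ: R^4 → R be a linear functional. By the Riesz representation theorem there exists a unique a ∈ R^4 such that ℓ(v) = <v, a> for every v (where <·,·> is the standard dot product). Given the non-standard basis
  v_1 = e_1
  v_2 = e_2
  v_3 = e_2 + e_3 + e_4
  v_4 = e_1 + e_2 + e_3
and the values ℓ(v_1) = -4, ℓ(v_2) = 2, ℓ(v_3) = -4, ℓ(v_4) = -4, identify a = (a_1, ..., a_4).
a = (-4, 2, -2, -4)

Write a = (a_1, ..., a_4) in the standard basis. For each basis vector v_i, ℓ(v_i) = <v_i, a> is a linear equation in the a_j's. Collect the n equations into a matrix system V a = ℓ, where row i of V is v_i (expressed in the standard basis). Since V is invertible (lower-triangular with 1s on the diagonal, up to permutation), solve by back-substitution:
  V =
[[1, 0, 0, 0],
 [0, 1, 0, 0],
 [0, 1, 1, 1],
 [1, 1, 1, 0]]
  V a = (-4, 2, -4, -4)
Solving gives a = (-4, 2, -2, -4).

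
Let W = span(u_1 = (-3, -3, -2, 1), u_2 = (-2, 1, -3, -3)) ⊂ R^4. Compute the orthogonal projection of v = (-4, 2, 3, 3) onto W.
proj_W(v) = (53/493, -553/493, 372/493, 723/493)

Set up U = [u_1 | ... | u_2] ∈ R^(4×2). The projector onto W = col(U) is P = U (U^T U)^(-1) U^T.
Compute U^T U =
  [23, 6]
  [6, 23],
and U^T v = (3, -8).
Solve U^T U · c = U^T v for the coefficients: c = (117/493, -202/493). The projection is proj_W(v) = U c.
Check: (v - proj_W(v)) · u_1 = 0  (should be 0).
Check: (v - proj_W(v)) · u_2 = 0  (should be 0).
Result: proj_W(v) = (53/493, -553/493, 372/493, 723/493).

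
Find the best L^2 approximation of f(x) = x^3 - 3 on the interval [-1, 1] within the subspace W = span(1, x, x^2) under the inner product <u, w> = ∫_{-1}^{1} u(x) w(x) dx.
g(x) = 3*x/5 - 3

The best approximation g ∈ W is the orthogonal projection of f onto W. Writing g = a_0 + a_1 x + a_2 x^2, the coefficients solve the normal equations G · a = b where
  G_{ij} = <φ_i, φ_j> and b_i = <f, φ_i>, with φ_0 = 1, φ_1 = x, φ_2 = x^2.
G =
  [2, 0, 2/3]
  [0, 2/3, 0]
  [2/3, 0, 2/5],
b = (-6, 2/5, -2).
Solving gives a_0 = -3, a_1 = 3/5, a_2 = 0, so
  g(x) = 3*x/5 - 3.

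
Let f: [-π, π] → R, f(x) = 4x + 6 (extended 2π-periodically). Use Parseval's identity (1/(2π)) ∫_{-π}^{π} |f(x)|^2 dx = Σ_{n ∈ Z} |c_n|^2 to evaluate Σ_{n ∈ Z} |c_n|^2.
Σ |c_n|^2 = 16π^2/3 + 36

Expand and integrate term by term over [-π, π]:
  ∫ (4x)^2 dx = 16·(2π^3/3); ∫ 2·4·(6)·x dx = 0 (odd integrand); ∫ 6^2 dx = 36·2π.
So (1/(2π)) ∫_{-π}^{π} (4x + 6)^2 dx = 16π^2/3 + 36 = 16π^2/3 + 36.
Parseval ⇒ Σ |c_n|^2 = 16π^2/3 + 36.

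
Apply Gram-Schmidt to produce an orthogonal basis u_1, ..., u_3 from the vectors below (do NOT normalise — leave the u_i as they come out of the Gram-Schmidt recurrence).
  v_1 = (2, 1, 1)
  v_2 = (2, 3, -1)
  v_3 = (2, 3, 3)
Orthogonal basis:
  u_1 = (2, 1, 1)
  u_2 = (0, 2, -2)
  u_3 = (-4/3, 4/3, 4/3)

Apply the Gram-Schmidt recurrence
  u_1 = v_1
  u_i = v_i − Σ_{j<i} ((v_i · u_j) / (u_j · u_j)) · u_j.

Step by step this gives:
  u_1 = (2, 1, 1)
  u_2 = (0, 2, -2)
  u_3 = (-4/3, 4/3, 4/3)

Orthogonality check:
  u_2 · u_1 = 0 (should be 0)
  u_3 · u_1 = 0 (should be 0)
  u_3 · u_2 = 0 (should be 0)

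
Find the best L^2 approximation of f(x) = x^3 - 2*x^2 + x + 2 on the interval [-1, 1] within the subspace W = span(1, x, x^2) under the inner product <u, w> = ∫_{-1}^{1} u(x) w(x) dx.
g(x) = -2*x^2 + 8*x/5 + 2

The best approximation g ∈ W is the orthogonal projection of f onto W. Writing g = a_0 + a_1 x + a_2 x^2, the coefficients solve the normal equations G · a = b where
  G_{ij} = <φ_i, φ_j> and b_i = <f, φ_i>, with φ_0 = 1, φ_1 = x, φ_2 = x^2.
G =
  [2, 0, 2/3]
  [0, 2/3, 0]
  [2/3, 0, 2/5],
b = (8/3, 16/15, 8/15).
Solving gives a_0 = 2, a_1 = 8/5, a_2 = -2, so
  g(x) = -2*x^2 + 8*x/5 + 2.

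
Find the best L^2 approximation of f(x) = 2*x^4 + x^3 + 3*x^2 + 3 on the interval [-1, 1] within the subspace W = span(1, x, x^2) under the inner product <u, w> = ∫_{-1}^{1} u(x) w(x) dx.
g(x) = 33*x^2/7 + 3*x/5 + 99/35

The best approximation g ∈ W is the orthogonal projection of f onto W. Writing g = a_0 + a_1 x + a_2 x^2, the coefficients solve the normal equations G · a = b where
  G_{ij} = <φ_i, φ_j> and b_i = <f, φ_i>, with φ_0 = 1, φ_1 = x, φ_2 = x^2.
G =
  [2, 0, 2/3]
  [0, 2/3, 0]
  [2/3, 0, 2/5],
b = (44/5, 2/5, 132/35).
Solving gives a_0 = 99/35, a_1 = 3/5, a_2 = 33/7, so
  g(x) = 33*x^2/7 + 3*x/5 + 99/35.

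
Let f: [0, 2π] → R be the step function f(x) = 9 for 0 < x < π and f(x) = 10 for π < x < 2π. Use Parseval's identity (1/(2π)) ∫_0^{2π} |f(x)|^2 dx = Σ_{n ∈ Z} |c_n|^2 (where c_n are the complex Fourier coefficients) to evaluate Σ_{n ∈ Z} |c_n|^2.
Σ |c_n|^2 = 181/2

Parseval equates the L^2 energy of f (normalised by 1/(2π)) with the ℓ^2 sum of its Fourier coefficients: (1/(2π)) ∫_0^{2π} |f|^2 = Σ |c_n|^2.
Compute the left side: (1/(2π)) [∫_0^π 9^2 dx + ∫_π^{2π} 10^2 dx] = (1/(2π)) · (81π + 100π) = (81 + 100)/2 = 181/2.
So Σ_{n ∈ Z} |c_n|^2 = 181/2.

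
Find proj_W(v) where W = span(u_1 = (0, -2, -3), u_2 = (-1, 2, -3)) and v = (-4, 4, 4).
proj_W(v) = (-100/157, 760/157, 540/157)

Set up U = [u_1 | ... | u_2] ∈ R^(3×2). The projector onto W = col(U) is P = U (U^T U)^(-1) U^T.
Compute U^T U =
  [13, 5]
  [5, 14],
and U^T v = (-20, 0).
Solve U^T U · c = U^T v for the coefficients: c = (-280/157, 100/157). The projection is proj_W(v) = U c.
Check: (v - proj_W(v)) · u_1 = 0  (should be 0).
Check: (v - proj_W(v)) · u_2 = 0  (should be 0).
Result: proj_W(v) = (-100/157, 760/157, 540/157).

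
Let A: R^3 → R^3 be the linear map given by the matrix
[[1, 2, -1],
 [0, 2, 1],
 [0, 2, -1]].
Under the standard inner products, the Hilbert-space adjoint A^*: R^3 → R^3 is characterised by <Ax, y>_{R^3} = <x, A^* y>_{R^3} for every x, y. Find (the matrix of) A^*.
A^* = A^T =
[[1, 0, 0],
 [2, 2, 2],
 [-1, 1, -1]]

For real matrices with standard dot products, the defining identity <Ax, y> = <x, A^* y> gives (Ax)^T y = x^T (A^*) y, i.e. x^T A^T y = x^T (A^*) y. Since this holds for all x, y, we must have A^* = A^T. Therefore
A^* =
[[1, 0, 0],
 [2, 2, 2],
 [-1, 1, -1]].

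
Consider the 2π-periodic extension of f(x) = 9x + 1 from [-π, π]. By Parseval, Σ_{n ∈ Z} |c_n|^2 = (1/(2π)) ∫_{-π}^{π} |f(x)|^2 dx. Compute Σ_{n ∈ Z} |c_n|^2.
Σ |c_n|^2 = 27π^2 + 1

Expand and integrate term by term over [-π, π]:
  ∫ (9x)^2 dx = 81·(2π^3/3); ∫ 2·9·(1)·x dx = 0 (odd integrand); ∫ 1^2 dx = 1·2π.
So (1/(2π)) ∫_{-π}^{π} (9x + 1)^2 dx = 81π^2/3 + 1 = 27π^2 + 1.
Parseval ⇒ Σ |c_n|^2 = 27π^2 + 1.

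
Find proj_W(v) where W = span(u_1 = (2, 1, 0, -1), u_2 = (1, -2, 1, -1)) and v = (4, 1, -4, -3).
proj_W(v) = (160/41, 95/41, -6/41, -77/41)

Set up U = [u_1 | ... | u_2] ∈ R^(4×2). The projector onto W = col(U) is P = U (U^T U)^(-1) U^T.
Compute U^T U =
  [6, 1]
  [1, 7],
and U^T v = (12, 1).
Solve U^T U · c = U^T v for the coefficients: c = (83/41, -6/41). The projection is proj_W(v) = U c.
Check: (v - proj_W(v)) · u_1 = 0  (should be 0).
Check: (v - proj_W(v)) · u_2 = 0  (should be 0).
Result: proj_W(v) = (160/41, 95/41, -6/41, -77/41).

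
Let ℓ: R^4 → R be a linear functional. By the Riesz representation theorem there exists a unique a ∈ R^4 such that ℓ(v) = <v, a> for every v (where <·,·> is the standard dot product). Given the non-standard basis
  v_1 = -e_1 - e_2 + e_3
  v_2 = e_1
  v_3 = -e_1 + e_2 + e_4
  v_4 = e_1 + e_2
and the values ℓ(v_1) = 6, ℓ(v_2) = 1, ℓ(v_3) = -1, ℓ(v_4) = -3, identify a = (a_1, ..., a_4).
a = (1, -4, 3, 4)

Write a = (a_1, ..., a_4) in the standard basis. For each basis vector v_i, ℓ(v_i) = <v_i, a> is a linear equation in the a_j's. Collect the n equations into a matrix system V a = ℓ, where row i of V is v_i (expressed in the standard basis). Since V is invertible (lower-triangular with 1s on the diagonal, up to permutation), solve by back-substitution:
  V =
[[-1, -1, 1, 0],
 [1, 0, 0, 0],
 [-1, 1, 0, 1],
 [1, 1, 0, 0]]
  V a = (6, 1, -1, -3)
Solving gives a = (1, -4, 3, 4).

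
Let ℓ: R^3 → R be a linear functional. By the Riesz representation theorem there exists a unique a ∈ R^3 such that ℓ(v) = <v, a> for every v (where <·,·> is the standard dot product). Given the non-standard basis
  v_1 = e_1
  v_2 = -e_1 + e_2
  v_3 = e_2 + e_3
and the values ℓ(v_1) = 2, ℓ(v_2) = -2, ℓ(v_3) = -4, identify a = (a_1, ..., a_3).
a = (2, 0, -4)

Write a = (a_1, ..., a_3) in the standard basis. For each basis vector v_i, ℓ(v_i) = <v_i, a> is a linear equation in the a_j's. Collect the n equations into a matrix system V a = ℓ, where row i of V is v_i (expressed in the standard basis). Since V is invertible (lower-triangular with 1s on the diagonal, up to permutation), solve by back-substitution:
  V =
[[1, 0, 0],
 [-1, 1, 0],
 [0, 1, 1]]
  V a = (2, -2, -4)
Solving gives a = (2, 0, -4).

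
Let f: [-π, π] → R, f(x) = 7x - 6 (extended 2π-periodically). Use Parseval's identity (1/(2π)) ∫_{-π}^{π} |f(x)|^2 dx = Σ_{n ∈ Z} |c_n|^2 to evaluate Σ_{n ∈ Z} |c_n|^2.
Σ |c_n|^2 = 49π^2/3 + 36

Expand and integrate term by term over [-π, π]:
  ∫ (7x)^2 dx = 49·(2π^3/3); ∫ 2·7·(-6)·x dx = 0 (odd integrand); ∫ (-6)^2 dx = 36·2π.
So (1/(2π)) ∫_{-π}^{π} (7x - 6)^2 dx = 49π^2/3 + 36 = 49π^2/3 + 36.
Parseval ⇒ Σ |c_n|^2 = 49π^2/3 + 36.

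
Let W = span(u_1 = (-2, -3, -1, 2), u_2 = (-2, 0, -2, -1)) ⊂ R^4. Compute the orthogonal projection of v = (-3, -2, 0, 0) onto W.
proj_W(v) = (-144/73, -126/73, -102/73, 54/73)

Set up U = [u_1 | ... | u_2] ∈ R^(4×2). The projector onto W = col(U) is P = U (U^T U)^(-1) U^T.
Compute U^T U =
  [18, 4]
  [4, 9],
and U^T v = (12, 6).
Solve U^T U · c = U^T v for the coefficients: c = (42/73, 30/73). The projection is proj_W(v) = U c.
Check: (v - proj_W(v)) · u_1 = 0  (should be 0).
Check: (v - proj_W(v)) · u_2 = 0  (should be 0).
Result: proj_W(v) = (-144/73, -126/73, -102/73, 54/73).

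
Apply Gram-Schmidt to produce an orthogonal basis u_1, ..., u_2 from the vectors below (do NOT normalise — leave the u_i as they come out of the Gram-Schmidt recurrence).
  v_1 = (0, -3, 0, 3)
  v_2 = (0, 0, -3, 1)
Orthogonal basis:
  u_1 = (0, -3, 0, 3)
  u_2 = (0, 1/2, -3, 1/2)

Apply the Gram-Schmidt recurrence
  u_1 = v_1
  u_i = v_i − Σ_{j<i} ((v_i · u_j) / (u_j · u_j)) · u_j.

Step by step this gives:
  u_1 = (0, -3, 0, 3)
  u_2 = (0, 1/2, -3, 1/2)

Orthogonality check:
  u_2 · u_1 = 0 (should be 0)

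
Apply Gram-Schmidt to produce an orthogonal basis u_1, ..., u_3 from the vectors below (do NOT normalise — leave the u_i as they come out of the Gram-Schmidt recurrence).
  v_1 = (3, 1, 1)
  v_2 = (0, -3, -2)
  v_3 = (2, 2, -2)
Orthogonal basis:
  u_1 = (3, 1, 1)
  u_2 = (15/11, -28/11, -17/11)
  u_3 = (16/59, 96/59, -144/59)

Apply the Gram-Schmidt recurrence
  u_1 = v_1
  u_i = v_i − Σ_{j<i} ((v_i · u_j) / (u_j · u_j)) · u_j.

Step by step this gives:
  u_1 = (3, 1, 1)
  u_2 = (15/11, -28/11, -17/11)
  u_3 = (16/59, 96/59, -144/59)

Orthogonality check:
  u_2 · u_1 = 0 (should be 0)
  u_3 · u_1 = 0 (should be 0)
  u_3 · u_2 = 0 (should be 0)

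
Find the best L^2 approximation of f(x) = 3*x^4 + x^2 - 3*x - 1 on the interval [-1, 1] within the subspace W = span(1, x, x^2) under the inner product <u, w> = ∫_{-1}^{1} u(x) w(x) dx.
g(x) = 25*x^2/7 - 3*x - 44/35

The best approximation g ∈ W is the orthogonal projection of f onto W. Writing g = a_0 + a_1 x + a_2 x^2, the coefficients solve the normal equations G · a = b where
  G_{ij} = <φ_i, φ_j> and b_i = <f, φ_i>, with φ_0 = 1, φ_1 = x, φ_2 = x^2.
G =
  [2, 0, 2/3]
  [0, 2/3, 0]
  [2/3, 0, 2/5],
b = (-2/15, -2, 62/105).
Solving gives a_0 = -44/35, a_1 = -3, a_2 = 25/7, so
  g(x) = 25*x^2/7 - 3*x - 44/35.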